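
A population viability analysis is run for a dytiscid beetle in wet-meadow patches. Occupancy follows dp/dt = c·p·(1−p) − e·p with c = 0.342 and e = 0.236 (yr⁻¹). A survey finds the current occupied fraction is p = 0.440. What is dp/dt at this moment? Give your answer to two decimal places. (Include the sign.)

-0.02

Colonization term: c·p·(1−p) = 0.342×0.440×0.5600 = 0.08427.
Extinction term: e·p = 0.10384.
dp/dt = 0.08427 − 0.10384 = -0.01957.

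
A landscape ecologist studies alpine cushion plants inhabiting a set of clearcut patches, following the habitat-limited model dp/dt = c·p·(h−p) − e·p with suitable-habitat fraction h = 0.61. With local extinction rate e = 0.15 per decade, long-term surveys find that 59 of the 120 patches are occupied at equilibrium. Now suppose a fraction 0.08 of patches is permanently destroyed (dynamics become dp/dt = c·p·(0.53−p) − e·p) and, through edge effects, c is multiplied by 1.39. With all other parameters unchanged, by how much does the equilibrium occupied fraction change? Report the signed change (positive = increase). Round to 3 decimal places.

-0.047

Observed p* = 59/120 = 0.49167.
Balance c(h−p*) = e gives c = e/(0.61 − 0.49167) = 0.15/0.11833 = 1.26764.
New p* = 0.53 − e/c = 0.53 − 0.15000/1.76202 = 0.44487.
Δp* = 0.44487 − 0.49167 = -0.04680.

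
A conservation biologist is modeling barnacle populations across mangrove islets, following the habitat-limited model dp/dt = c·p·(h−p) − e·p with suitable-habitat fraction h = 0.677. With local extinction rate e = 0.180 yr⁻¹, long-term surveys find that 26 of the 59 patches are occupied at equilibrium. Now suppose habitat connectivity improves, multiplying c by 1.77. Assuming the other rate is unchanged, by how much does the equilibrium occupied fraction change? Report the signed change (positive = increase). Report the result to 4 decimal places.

Observed p* = 26/59 = 0.44068.
Balance c(h−p*) = e gives c = e/(0.677 − 0.44068) = 0.180/0.23632 = 0.76168.
New p* = 0.677 − e/c = 0.677 − 0.18000/1.34817 = 0.54349.
Δp* = 0.54349 − 0.44068 = +0.10281.

0.1028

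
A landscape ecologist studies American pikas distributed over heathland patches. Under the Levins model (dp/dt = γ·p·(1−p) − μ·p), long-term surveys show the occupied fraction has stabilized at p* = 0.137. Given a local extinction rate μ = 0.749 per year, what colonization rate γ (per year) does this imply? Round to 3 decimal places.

0.868

At equilibrium γ(1−p*) = μ, so γ = μ/(1−p*).
γ = 0.749/(1 − 0.137) = 0.749/0.8630 = 0.8679.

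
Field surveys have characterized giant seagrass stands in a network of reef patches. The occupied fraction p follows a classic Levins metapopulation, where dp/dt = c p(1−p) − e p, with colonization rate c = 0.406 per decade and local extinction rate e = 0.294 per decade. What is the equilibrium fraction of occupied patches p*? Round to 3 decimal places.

Setting dp/dt = 0 and dividing through by p* gives c·(1−p*) = e.
So p* = 1 − e/c = 1 − 0.294/0.406 = 1 − 0.7241 = 0.2759.

0.276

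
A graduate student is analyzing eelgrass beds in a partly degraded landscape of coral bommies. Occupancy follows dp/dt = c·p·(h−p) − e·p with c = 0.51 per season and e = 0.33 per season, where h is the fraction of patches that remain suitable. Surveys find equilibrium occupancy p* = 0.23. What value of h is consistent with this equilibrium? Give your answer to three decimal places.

At equilibrium c(h−p*) = e, so h = p* + e/c.
h = 0.23 + 0.33/0.51 = 0.23 + 0.6471 = 0.8771.

0.877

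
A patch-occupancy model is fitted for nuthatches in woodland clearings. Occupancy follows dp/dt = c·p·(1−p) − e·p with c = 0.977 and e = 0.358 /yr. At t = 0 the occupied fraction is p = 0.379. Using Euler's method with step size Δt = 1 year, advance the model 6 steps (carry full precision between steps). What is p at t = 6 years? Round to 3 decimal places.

Update rule: p ← p + [c·p·(1−p) − e·p]·Δt with Δt = 1.
p: 0.37900 → 0.47326  (Δp = +0.09426)
p: 0.47326 → 0.54739  (Δp = +0.07412)
p: 0.54739 → 0.59348  (Δp = +0.04609)
p: 0.59348 → 0.61673  (Δp = +0.02325)
p: 0.61673 → 0.62688  (Δp = +0.01015)
p: 0.62688 → 0.63098  (Δp = +0.00410)

0.631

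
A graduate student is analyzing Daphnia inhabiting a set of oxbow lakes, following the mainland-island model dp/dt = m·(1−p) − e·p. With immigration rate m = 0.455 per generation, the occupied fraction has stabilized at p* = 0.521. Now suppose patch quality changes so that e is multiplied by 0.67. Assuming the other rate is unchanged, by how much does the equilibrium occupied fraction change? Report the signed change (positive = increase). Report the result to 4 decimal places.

0.0978

Balance m(1−p*) = e·p* gives e = m(1−p*)/p* = 0.455×0.47900/0.52100 = 0.41832.
New p* = m/(m+e) = 0.45500/(0.45500+0.28027) = 0.61882.
Δp* = 0.61882 − 0.52100 = +0.09782.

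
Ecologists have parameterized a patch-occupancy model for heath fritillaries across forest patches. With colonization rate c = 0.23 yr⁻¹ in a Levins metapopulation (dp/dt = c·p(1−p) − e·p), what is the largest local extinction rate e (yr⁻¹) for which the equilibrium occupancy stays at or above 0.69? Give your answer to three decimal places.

1 − e/c ≥ 0.69 ⇒ e ≤ c(1 − 0.69) = 0.23 × 0.3100.
e_max = 0.0713.

0.071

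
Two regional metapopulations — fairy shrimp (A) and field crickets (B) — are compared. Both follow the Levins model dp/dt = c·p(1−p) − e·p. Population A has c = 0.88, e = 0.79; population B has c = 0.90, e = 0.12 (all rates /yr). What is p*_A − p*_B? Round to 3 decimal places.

-0.764

A: p*_A = 1 − 0.79/0.88 = 0.1023.
B: p*_B = 1 − 0.12/0.90 = 0.8667.
p*_A − p*_B = 0.1023 − 0.8667 = -0.7644.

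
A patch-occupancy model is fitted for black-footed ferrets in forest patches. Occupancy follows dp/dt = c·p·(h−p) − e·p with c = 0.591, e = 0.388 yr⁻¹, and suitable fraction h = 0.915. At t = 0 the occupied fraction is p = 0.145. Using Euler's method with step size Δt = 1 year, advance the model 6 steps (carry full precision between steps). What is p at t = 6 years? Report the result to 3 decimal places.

Update rule: p ← p + [c·p·(h−p) − e·p]·Δt with Δt = 1.
  1  |  dp/dt·Δt = +0.009725  |  p_1 = 0.154725
  2  |  dp/dt·Δt = +0.009488  |  p_2 = 0.164213
  3  |  dp/dt·Δt = +0.009149  |  p_3 = 0.173362
  4  |  dp/dt·Δt = +0.008721  |  p_4 = 0.182084
  5  |  dp/dt·Δt = +0.008222  |  p_5 = 0.190306
  6  |  dp/dt·Δt = +0.007668  |  p_6 = 0.197974

0.198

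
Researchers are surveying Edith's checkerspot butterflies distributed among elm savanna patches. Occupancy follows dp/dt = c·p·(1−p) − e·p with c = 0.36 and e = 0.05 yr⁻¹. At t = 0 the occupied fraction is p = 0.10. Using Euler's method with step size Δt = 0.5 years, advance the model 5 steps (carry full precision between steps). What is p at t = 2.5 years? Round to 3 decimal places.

Update rule: p ← p + [c·p·(1−p) − e·p]·Δt with Δt = 0.5.
t = 0.5: p = 0.10000 + (+0.01370) = 0.11370
t = 1: p = 0.11370 + (+0.01530) = 0.12900
t = 1.5: p = 0.12900 + (+0.01700) = 0.14600
t = 2: p = 0.14600 + (+0.01879) = 0.16479
t = 2.5: p = 0.16479 + (+0.02065) = 0.18544

0.185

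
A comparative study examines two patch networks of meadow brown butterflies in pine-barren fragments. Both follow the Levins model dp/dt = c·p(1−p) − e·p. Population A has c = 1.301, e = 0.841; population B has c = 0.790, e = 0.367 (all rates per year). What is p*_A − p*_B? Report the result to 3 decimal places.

A: p*_A = 1 − 0.841/1.301 = 0.3536.
B: p*_B = 1 − 0.367/0.790 = 0.5354.
p*_A − p*_B = 0.3536 − 0.5354 = -0.1819.

-0.182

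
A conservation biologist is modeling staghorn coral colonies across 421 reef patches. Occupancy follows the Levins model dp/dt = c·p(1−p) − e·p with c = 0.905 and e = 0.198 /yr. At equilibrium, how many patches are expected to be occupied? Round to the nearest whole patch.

329

p* = 1 − e/c = 1 − 0.198/0.905 = 0.7812.
Expected occupied patches = N × p* = 421 × 0.7812 = 328.89 ≈ 329.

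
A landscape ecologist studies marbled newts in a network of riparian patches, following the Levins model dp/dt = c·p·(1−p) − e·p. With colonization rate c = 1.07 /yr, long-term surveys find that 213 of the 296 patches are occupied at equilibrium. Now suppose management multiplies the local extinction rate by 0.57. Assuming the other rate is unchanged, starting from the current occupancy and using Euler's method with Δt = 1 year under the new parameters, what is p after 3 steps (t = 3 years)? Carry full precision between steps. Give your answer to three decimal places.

0.840

Observed p* = 213/296 = 0.71959.
Balance c(1−p*) = e gives e = 1.07×(1 − 0.71959) = 0.30003.
Starting from p₀ = 0.71959; update p ← p + (dp/dt)·Δt with the new parameters.
t = 1: p = 0.71959 + (+0.09284) = 0.81243
t = 2: p = 0.81243 + (+0.02411) = 0.83654
t = 3: p = 0.83654 + (+0.00324) = 0.83979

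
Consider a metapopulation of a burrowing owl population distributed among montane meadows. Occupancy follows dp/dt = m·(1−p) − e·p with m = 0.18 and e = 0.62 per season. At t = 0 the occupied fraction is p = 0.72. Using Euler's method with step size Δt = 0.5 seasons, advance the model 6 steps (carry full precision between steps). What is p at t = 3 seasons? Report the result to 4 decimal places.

Update rule: p ← p + [m·(1−p) − e·p]·Δt with Δt = 0.5.
p: 0.72000 → 0.52200  (Δp = -0.19800)
p: 0.52200 → 0.40320  (Δp = -0.11880)
p: 0.40320 → 0.33192  (Δp = -0.07128)
p: 0.33192 → 0.28915  (Δp = -0.04277)
p: 0.28915 → 0.26349  (Δp = -0.02566)
p: 0.26349 → 0.24809  (Δp = -0.01540)

0.2481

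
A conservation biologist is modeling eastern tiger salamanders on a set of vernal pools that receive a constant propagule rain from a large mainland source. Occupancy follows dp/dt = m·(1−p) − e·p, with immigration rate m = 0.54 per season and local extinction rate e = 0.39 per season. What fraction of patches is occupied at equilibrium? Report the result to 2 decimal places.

0.58

At equilibrium the propagule rain into empty patches balances local extinction: m(1−p*) = e·p*.
p* = m/(m+e) = 0.54/(0.54+0.39) = 0.54/0.9300 = 0.5806.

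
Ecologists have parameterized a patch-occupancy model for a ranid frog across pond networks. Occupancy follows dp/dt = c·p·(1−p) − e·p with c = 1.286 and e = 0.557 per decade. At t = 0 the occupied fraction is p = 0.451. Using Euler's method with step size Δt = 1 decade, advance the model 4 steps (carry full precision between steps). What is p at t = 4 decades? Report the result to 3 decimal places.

0.566

Update rule: p ← p + [c·p·(1−p) − e·p]·Δt with Δt = 1.
  1  |  dp/dt·Δt = +0.067205  |  p_1 = 0.518205
  2  |  dp/dt·Δt = +0.032433  |  p_2 = 0.550639
  3  |  dp/dt·Δt = +0.011497  |  p_3 = 0.562135
  4  |  dp/dt·Δt = +0.003426  |  p_4 = 0.565561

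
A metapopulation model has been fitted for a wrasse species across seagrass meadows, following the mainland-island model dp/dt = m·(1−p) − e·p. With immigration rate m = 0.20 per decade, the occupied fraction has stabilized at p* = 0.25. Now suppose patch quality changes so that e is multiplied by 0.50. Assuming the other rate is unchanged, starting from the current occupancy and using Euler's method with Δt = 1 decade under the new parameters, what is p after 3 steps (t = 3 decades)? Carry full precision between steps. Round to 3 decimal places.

0.381

Balance m(1−p*) = e·p* gives e = m(1−p*)/p* = 0.20×0.75000/0.25000 = 0.60000.
Starting from p₀ = 0.25000; update p ← p + (dp/dt)·Δt with the new parameters.
t = 1: p = 0.25000 + (+0.07500) = 0.32500
t = 2: p = 0.32500 + (+0.03750) = 0.36250
t = 3: p = 0.36250 + (+0.01875) = 0.38125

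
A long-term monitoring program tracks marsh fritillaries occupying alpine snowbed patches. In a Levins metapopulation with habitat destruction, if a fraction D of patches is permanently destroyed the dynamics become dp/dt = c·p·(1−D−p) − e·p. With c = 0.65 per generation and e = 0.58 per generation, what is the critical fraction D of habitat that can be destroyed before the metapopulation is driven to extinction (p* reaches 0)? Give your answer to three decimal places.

The nontrivial equilibrium is p* = (1−D) − e/c; extinction occurs when this hits zero.
So D_crit = 1 − e/c = 1 − 0.58/0.65 = 1 − 0.8923 = 0.1077.
This equals the undisturbed p*, a classic result of Lande's extension.

0.108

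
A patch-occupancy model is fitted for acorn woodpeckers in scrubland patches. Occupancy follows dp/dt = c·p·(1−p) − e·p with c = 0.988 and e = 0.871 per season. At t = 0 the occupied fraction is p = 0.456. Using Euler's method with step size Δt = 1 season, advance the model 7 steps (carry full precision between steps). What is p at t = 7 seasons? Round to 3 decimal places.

Update rule: p ← p + [c·p·(1−p) − e·p]·Δt with Δt = 1.
p: 0.45600 → 0.30391  (Δp = -0.15209)
p: 0.30391 → 0.24822  (Δp = -0.05570)
p: 0.24822 → 0.21638  (Δp = -0.03183)
p: 0.21638 → 0.19544  (Δp = -0.02094)
p: 0.19544 → 0.18057  (Δp = -0.01487)
p: 0.18057 → 0.16948  (Δp = -0.01109)
p: 0.16948 → 0.16093  (Δp = -0.00855)

0.161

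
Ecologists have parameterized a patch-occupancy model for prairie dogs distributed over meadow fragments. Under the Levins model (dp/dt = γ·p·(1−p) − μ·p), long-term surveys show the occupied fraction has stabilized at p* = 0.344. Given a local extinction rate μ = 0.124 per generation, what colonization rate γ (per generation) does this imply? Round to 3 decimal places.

0.189

At equilibrium γ(1−p*) = μ, so γ = μ/(1−p*).
γ = 0.124/(1 − 0.344) = 0.124/0.6560 = 0.1890.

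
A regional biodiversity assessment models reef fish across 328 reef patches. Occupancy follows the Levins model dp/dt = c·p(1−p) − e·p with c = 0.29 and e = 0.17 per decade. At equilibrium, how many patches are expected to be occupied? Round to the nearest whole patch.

p* = 1 − e/c = 1 − 0.17/0.29 = 0.4138.
Expected occupied patches = N × p* = 328 × 0.4138 = 135.72 ≈ 136.

136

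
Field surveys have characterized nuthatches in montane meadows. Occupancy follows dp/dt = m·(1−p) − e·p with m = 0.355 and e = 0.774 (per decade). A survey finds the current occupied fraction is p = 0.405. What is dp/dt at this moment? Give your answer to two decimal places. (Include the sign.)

Colonization term: m·(1−p) = 0.355×0.5950 = 0.21122.
Extinction term: e·p = 0.31347.
dp/dt = 0.21122 − 0.31347 = -0.10225.

-0.10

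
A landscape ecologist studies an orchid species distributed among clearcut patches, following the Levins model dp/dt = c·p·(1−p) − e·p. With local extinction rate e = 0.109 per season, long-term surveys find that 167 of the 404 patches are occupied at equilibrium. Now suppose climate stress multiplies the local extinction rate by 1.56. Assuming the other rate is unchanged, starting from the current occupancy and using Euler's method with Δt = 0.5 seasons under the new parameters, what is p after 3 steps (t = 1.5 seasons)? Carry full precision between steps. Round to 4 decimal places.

0.3780

Observed p* = 167/404 = 0.41337.
Balance c(1−p*) = e gives c = e/(1 − 0.41337) = 0.109/0.58663 = 0.18581.
Starting from p₀ = 0.41337; update p ← p + (dp/dt)·Δt with the new parameters.
  1  |  dp/dt·Δt = -0.012616  |  p_1 = 0.400750
  2  |  dp/dt·Δt = -0.011761  |  p_2 = 0.388989
  3  |  dp/dt·Δt = -0.010991  |  p_3 = 0.377998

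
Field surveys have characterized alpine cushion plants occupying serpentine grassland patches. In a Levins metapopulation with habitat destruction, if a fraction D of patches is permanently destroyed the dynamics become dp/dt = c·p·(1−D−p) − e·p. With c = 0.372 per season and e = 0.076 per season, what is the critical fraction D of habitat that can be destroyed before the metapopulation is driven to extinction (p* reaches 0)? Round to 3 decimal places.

0.796

The nontrivial equilibrium is p* = (1−D) − e/c; extinction occurs when this hits zero.
So D_crit = 1 − e/c = 1 − 0.076/0.372 = 1 − 0.2043 = 0.7957.
This equals the undisturbed p*, a classic result of Lande's extension.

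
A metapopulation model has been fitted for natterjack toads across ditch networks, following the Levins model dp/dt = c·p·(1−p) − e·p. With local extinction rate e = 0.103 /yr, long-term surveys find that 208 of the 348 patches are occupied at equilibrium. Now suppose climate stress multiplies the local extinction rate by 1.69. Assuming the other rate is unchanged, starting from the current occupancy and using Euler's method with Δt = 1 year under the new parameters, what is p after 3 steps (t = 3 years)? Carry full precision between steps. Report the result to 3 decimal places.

0.495

Observed p* = 208/348 = 0.59770.
Balance c(1−p*) = e gives c = e/(1 − 0.59770) = 0.103/0.40230 = 0.25603.
Starting from p₀ = 0.59770; update p ← p + (dp/dt)·Δt with the new parameters.
p: 0.59770 → 0.55522  (Δp = -0.04248)
p: 0.55522 → 0.52180  (Δp = -0.03342)
p: 0.52180 → 0.49486  (Δp = -0.02694)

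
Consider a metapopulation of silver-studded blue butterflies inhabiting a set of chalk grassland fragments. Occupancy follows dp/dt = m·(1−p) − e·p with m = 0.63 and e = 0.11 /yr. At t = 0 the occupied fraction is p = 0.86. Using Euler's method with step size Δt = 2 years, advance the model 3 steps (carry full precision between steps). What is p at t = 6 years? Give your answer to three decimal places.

0.850

Update rule: p ← p + [m·(1−p) − e·p]·Δt with Δt = 2.
t = 2: p = 0.86000 + (-0.01280) = 0.84720
t = 4: p = 0.84720 + (+0.00614) = 0.85334
t = 6: p = 0.85334 + (-0.00295) = 0.85039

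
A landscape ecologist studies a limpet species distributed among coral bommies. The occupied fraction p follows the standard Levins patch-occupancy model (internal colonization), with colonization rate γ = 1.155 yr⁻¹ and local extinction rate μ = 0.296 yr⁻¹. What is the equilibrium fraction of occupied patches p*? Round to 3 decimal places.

0.744

At equilibrium, colonization balances extinction: γ·p*·(1−p*) = μ·p*.
So p* = 1 − μ/γ = 1 − 0.296/1.155 = 1 − 0.2563 = 0.7437.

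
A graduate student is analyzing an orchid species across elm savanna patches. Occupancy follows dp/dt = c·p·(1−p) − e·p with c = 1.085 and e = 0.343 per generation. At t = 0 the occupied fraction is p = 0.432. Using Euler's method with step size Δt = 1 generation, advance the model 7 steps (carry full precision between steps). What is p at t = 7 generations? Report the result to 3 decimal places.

0.684

Update rule: p ← p + [c·p·(1−p) − e·p]·Δt with Δt = 1.
p: 0.43200 → 0.55006  (Δp = +0.11806)
p: 0.55006 → 0.62992  (Δp = +0.07986)
p: 0.62992 → 0.66679  (Δp = +0.03687)
p: 0.66679 → 0.67915  (Δp = +0.01236)
p: 0.67915 → 0.68263  (Δp = +0.00348)
p: 0.68263 → 0.68355  (Δp = +0.00092)
p: 0.68355 → 0.68379  (Δp = +0.00024)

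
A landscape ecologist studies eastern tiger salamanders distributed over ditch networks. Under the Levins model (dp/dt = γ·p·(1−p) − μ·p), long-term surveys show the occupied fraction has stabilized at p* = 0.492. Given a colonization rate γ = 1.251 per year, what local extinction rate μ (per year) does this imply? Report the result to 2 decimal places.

0.64

At equilibrium γ(1−p*) = μ.
μ = 1.251 × (1 − 0.492) = 1.251 × 0.5080 = 0.6355.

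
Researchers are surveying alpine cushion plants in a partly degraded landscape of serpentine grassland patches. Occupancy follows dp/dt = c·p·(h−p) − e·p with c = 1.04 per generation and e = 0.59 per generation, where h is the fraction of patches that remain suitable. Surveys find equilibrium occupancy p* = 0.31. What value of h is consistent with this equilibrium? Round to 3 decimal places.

At equilibrium c(h−p*) = e, so h = p* + e/c.
h = 0.31 + 0.59/1.04 = 0.31 + 0.5673 = 0.8773.

0.877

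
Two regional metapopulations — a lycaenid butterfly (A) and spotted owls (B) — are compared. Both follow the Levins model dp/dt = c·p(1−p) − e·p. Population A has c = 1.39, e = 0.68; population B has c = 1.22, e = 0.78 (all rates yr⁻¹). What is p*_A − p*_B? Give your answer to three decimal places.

0.150

A: p*_A = 1 − 0.68/1.39 = 0.5108.
B: p*_B = 1 − 0.78/1.22 = 0.3607.
p*_A − p*_B = 0.5108 − 0.3607 = 0.1501.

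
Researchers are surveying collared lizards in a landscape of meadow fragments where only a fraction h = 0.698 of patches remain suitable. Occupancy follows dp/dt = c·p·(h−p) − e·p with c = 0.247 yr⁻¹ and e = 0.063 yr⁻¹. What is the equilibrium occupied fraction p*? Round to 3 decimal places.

Setting dp/dt = 0 and dividing by p* gives c·(h−p*) = e.
So p* = h − e/c = 0.698 − 0.063/0.247 = 0.698 − 0.2551 = 0.4429.

0.443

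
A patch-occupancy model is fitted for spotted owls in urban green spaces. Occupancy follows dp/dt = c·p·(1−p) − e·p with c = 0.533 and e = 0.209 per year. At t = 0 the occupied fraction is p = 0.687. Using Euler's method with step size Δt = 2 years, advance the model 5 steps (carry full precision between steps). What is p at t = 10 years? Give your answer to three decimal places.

Update rule: p ← p + [c·p·(1−p) − e·p]·Δt with Δt = 2.
p: 0.68700 → 0.62906  (Δp = -0.05794)
p: 0.62906 → 0.61486  (Δp = -0.01420)
p: 0.61486 → 0.61028  (Δp = -0.00457)
p: 0.61028 → 0.60872  (Δp = -0.00156)
p: 0.60872 → 0.60817  (Δp = -0.00055)

0.608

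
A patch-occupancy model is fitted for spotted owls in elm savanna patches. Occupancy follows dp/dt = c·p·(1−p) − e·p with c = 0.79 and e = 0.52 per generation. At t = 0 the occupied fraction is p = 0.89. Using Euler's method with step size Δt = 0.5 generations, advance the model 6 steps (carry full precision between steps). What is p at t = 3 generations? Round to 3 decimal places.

0.443

Update rule: p ← p + [c·p·(1−p) − e·p]·Δt with Δt = 0.5.
p: 0.89000 → 0.69727  (Δp = -0.19273)
p: 0.69727 → 0.59936  (Δp = -0.09791)
p: 0.59936 → 0.53838  (Δp = -0.06098)
p: 0.53838 → 0.49657  (Δp = -0.04181)
p: 0.49657 → 0.46620  (Δp = -0.03036)
p: 0.46620 → 0.44329  (Δp = -0.02291)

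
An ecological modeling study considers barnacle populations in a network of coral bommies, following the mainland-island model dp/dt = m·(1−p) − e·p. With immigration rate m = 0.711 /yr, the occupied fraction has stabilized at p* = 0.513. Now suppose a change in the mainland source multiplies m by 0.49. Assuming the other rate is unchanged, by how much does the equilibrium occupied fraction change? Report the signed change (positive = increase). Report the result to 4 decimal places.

-0.1726

Balance m(1−p*) = e·p* gives e = m(1−p*)/p* = 0.711×0.48700/0.51300 = 0.67496.
New p* = m/(m+e) = 0.34839/(0.34839+0.67496) = 0.34044.
Δp* = 0.34044 − 0.51300 = -0.17256.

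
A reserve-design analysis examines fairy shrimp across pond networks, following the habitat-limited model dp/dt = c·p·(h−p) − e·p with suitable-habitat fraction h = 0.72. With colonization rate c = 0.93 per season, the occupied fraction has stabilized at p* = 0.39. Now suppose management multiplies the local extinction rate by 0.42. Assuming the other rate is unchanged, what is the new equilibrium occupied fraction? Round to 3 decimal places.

Balance c(h−p*) = e gives e = 0.93×(0.72 − 0.39000) = 0.30690.
New p* = 0.72 − e/c = 0.72 − 0.12890/0.93000 = 0.58140.

0.581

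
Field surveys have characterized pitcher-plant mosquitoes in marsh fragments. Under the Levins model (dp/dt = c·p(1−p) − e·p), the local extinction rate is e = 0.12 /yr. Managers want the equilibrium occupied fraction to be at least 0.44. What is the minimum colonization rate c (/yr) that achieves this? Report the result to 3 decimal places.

0.214

p* = 1 − e/c ≥ 0.44 requires e/c ≤ 0.5600, i.e. c ≥ e/0.5600.
c_min = 0.12/0.5600 = 0.2143.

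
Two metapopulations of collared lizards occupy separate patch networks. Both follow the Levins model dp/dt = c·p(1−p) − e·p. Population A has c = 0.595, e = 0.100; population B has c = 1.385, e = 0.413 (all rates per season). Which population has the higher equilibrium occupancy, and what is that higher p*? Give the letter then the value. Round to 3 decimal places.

A: p*_A = 1 − 0.100/0.595 = 0.8319.
B: p*_B = 1 − 0.413/1.385 = 0.7018.
A is higher at 0.8319.

A, 0.832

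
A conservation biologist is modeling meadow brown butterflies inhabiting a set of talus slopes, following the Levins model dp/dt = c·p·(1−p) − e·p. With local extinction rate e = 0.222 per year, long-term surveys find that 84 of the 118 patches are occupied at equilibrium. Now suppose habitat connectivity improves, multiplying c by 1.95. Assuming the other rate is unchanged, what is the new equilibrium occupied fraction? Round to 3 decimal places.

Observed p* = 84/118 = 0.71186.
Balance c(1−p*) = e gives c = e/(1 − 0.71186) = 0.222/0.28814 = 0.77046.
New p* = 1 − e/c = 1 − 0.22200/1.50240 = 0.85224.

0.852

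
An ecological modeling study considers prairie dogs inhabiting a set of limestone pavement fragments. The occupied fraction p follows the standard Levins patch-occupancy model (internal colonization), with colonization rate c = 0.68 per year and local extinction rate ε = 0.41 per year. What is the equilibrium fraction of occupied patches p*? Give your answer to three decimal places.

At equilibrium, colonization balances extinction: c·p*·(1−p*) = ε·p*.
So p* = 1 − ε/c = 1 − 0.41/0.68 = 1 − 0.6029 = 0.3971.

0.397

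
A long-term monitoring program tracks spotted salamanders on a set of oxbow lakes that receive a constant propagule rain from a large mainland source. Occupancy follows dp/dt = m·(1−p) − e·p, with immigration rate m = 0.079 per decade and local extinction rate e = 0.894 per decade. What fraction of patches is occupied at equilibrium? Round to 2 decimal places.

Setting dp/dt = 0: m − m·p* = e·p*, so m = (m+e)·p*.
p* = m/(m+e) = 0.079/(0.079+0.894) = 0.079/0.9730 = 0.0812.

0.08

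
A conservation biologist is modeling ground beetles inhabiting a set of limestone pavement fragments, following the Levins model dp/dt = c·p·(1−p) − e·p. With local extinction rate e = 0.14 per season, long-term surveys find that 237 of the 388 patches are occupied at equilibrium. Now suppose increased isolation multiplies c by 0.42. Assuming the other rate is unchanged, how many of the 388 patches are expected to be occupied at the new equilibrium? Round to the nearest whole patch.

Observed p* = 237/388 = 0.61082.
Balance c(1−p*) = e gives c = e/(1 − 0.61082) = 0.14/0.38918 = 0.35973.
New p* = 1 − e/c = 1 − 0.14000/0.15109 = 0.07340.
Expected occupied = 388 × 0.07340 = 28.48 ≈ 28.

28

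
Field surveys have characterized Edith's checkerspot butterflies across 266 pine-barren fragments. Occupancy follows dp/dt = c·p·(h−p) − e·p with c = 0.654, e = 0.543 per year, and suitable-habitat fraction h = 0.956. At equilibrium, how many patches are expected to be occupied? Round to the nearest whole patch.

33

p* = h − e/c = 0.956 − 0.8303 = 0.1257.
Expected occupied patches = N × p* = 266 × 0.1257 = 33.44 ≈ 33.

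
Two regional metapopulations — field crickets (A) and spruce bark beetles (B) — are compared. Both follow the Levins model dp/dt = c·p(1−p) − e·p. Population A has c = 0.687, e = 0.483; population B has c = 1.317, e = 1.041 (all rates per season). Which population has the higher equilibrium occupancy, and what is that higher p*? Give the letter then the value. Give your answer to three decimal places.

A, 0.297

A: p*_A = 1 − 0.483/0.687 = 0.2969.
B: p*_B = 1 − 1.041/1.317 = 0.2096.
A is higher at 0.2969.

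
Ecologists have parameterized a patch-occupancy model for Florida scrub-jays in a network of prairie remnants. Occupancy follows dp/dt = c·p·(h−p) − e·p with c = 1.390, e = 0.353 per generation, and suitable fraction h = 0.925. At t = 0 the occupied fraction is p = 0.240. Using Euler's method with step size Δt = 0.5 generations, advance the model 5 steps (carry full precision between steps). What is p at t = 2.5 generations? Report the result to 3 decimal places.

0.584

Update rule: p ← p + [c·p·(h−p) − e·p]·Δt with Δt = 0.5.
step 1: Δp = +0.07190, p = 0.31190
step 2: Δp = +0.07785, p = 0.38975
step 3: Δp = +0.07620, p = 0.46595
step 4: Δp = +0.06642, p = 0.53236
step 5: Δp = +0.05131, p = 0.58367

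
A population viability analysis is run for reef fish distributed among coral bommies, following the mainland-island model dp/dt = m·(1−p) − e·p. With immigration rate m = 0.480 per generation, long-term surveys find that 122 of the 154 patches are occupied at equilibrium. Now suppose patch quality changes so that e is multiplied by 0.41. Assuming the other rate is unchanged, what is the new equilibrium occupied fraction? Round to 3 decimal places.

Observed p* = 122/154 = 0.79221.
Balance m(1−p*) = e·p* gives e = m(1−p*)/p* = 0.480×0.20779/0.79221 = 0.12590.
New p* = m/(m+e) = 0.48000/(0.48000+0.05162) = 0.90290.

0.903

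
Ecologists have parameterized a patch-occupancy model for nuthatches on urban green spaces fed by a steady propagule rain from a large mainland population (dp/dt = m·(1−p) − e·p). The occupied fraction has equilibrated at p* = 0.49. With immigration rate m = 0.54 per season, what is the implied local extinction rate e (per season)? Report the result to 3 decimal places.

0.562

At equilibrium m(1−p*) = e·p*, so e = m(1−p*)/p*.
e = 0.54 × 0.5100 / 0.49 = 0.5620.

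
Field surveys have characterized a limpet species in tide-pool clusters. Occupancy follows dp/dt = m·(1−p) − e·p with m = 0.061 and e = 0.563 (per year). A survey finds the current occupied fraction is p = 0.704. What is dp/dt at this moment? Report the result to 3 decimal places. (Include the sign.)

-0.378

Colonization term: m·(1−p) = 0.061×0.2960 = 0.01806.
Extinction term: e·p = 0.39635.
dp/dt = 0.01806 − 0.39635 = -0.37830.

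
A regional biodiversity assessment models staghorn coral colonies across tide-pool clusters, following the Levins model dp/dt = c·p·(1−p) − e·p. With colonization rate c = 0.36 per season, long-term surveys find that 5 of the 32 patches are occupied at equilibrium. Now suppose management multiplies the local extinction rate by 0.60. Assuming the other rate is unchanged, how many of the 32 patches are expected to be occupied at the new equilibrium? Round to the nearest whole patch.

Observed p* = 5/32 = 0.15625.
Balance c(1−p*) = e gives e = 0.36×(1 − 0.15625) = 0.30375.
New p* = 1 − e/c = 1 − 0.18225/0.36000 = 0.49375.
Expected occupied = 32 × 0.49375 = 15.80 ≈ 16.

16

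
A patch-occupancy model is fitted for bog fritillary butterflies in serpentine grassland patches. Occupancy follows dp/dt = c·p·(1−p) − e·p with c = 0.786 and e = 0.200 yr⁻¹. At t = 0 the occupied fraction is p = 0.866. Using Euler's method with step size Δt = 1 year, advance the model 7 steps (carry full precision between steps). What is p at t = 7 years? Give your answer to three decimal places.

Update rule: p ← p + [c·p·(1−p) − e·p]·Δt with Δt = 1.
  1  |  dp/dt·Δt = -0.081989  |  p_1 = 0.784011
  2  |  dp/dt·Δt = -0.023702  |  p_2 = 0.760308
  3  |  dp/dt·Δt = -0.008821  |  p_3 = 0.751487
  4  |  dp/dt·Δt = -0.003508  |  p_4 = 0.747978
  5  |  dp/dt·Δt = -0.001429  |  p_5 = 0.746549
  6  |  dp/dt·Δt = -0.000588  |  p_6 = 0.745961
  7  |  dp/dt·Δt = -0.000243  |  p_7 = 0.745718

0.746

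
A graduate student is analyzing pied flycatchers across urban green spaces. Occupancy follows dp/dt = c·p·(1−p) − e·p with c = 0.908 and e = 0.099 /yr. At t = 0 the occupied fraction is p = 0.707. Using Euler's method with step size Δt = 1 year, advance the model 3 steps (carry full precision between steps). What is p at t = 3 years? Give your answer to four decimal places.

0.8876

Update rule: p ← p + [c·p·(1−p) − e·p]·Δt with Δt = 1.
  1  |  dp/dt·Δt = +0.118100  |  p_1 = 0.825100
  2  |  dp/dt·Δt = +0.049348  |  p_2 = 0.874449
  3  |  dp/dt·Δt = +0.013117  |  p_3 = 0.887566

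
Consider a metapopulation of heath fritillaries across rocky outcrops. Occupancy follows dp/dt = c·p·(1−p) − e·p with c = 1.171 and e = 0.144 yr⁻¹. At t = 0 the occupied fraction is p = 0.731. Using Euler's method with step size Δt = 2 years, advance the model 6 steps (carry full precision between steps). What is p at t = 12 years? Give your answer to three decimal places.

0.753

Update rule: p ← p + [c·p·(1−p) − e·p]·Δt with Δt = 2.
  1  |  dp/dt·Δt = +0.250001  |  p_1 = 0.981001
  2  |  dp/dt·Δt = -0.238877  |  p_2 = 0.742124
  3  |  dp/dt·Δt = +0.234471  |  p_3 = 0.976595
  4  |  dp/dt·Δt = -0.227728  |  p_4 = 0.748867
  5  |  dp/dt·Δt = +0.224775  |  p_5 = 0.973642
  6  |  dp/dt·Δt = -0.220305  |  p_6 = 0.753337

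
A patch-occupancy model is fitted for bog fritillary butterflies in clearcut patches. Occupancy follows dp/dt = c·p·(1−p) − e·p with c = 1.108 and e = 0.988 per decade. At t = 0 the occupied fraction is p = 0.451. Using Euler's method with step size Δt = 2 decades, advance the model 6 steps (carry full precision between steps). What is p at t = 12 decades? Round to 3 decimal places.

0.108

Update rule: p ← p + [c·p·(1−p) − e·p]·Δt with Δt = 2.
t = 2: p = 0.45100 + (-0.34250) = 0.10850
t = 4: p = 0.10850 + (-0.00005) = 0.10846
t = 6: p = 0.10846 + (-0.00004) = 0.10842
t = 8: p = 0.10842 + (-0.00003) = 0.10839
t = 10: p = 0.10839 + (-0.00002) = 0.10837
t = 12: p = 0.10837 + (-0.00002) = 0.10835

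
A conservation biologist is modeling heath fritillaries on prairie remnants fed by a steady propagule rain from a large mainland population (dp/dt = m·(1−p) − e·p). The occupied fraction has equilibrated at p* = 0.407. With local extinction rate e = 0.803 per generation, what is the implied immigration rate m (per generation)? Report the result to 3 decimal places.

0.551

At equilibrium m(1−p*) = e·p*, so m = e·p*/(1−p*).
m = 0.803 × 0.407 / 0.5930 = 0.3268/0.5930 = 0.5511.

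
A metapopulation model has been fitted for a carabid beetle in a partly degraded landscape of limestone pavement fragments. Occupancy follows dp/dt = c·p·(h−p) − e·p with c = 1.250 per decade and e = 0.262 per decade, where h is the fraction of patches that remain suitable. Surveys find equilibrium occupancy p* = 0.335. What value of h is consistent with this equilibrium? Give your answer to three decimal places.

At equilibrium c(h−p*) = e, so h = p* + e/c.
h = 0.335 + 0.262/1.250 = 0.335 + 0.2096 = 0.5446.

0.545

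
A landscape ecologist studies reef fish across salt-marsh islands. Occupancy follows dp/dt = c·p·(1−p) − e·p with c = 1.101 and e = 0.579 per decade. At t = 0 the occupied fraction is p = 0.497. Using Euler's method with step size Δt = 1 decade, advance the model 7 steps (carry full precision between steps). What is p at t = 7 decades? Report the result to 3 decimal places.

Update rule: p ← p + [c·p·(1−p) − e·p]·Δt with Δt = 1.
step 1: Δp = -0.01252, p = 0.48448
step 2: Δp = -0.00553, p = 0.47895
step 3: Δp = -0.00255, p = 0.47640
step 4: Δp = -0.00120, p = 0.47520
step 5: Δp = -0.00057, p = 0.47463
step 6: Δp = -0.00027, p = 0.47436
step 7: Δp = -0.00013, p = 0.47423

0.474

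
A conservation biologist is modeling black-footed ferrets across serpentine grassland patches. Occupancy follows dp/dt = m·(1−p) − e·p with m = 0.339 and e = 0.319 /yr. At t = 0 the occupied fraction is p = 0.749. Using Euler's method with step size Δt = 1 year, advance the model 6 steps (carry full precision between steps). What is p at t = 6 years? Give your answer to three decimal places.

Update rule: p ← p + [m·(1−p) − e·p]·Δt with Δt = 1.
t = 1: p = 0.74900 + (-0.15384) = 0.59516
t = 2: p = 0.59516 + (-0.05261) = 0.54254
t = 3: p = 0.54254 + (-0.01799) = 0.52455
t = 4: p = 0.52455 + (-0.00615) = 0.51840
t = 5: p = 0.51840 + (-0.00210) = 0.51629
t = 6: p = 0.51629 + (-0.00072) = 0.51557

0.516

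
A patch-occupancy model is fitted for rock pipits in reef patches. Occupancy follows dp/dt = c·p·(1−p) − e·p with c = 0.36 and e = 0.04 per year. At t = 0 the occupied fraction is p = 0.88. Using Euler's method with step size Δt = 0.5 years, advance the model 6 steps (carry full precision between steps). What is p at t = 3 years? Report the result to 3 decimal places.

Update rule: p ← p + [c·p·(1−p) − e·p]·Δt with Δt = 0.5.
p: 0.88000 → 0.88141  (Δp = +0.00141)
p: 0.88141 → 0.88259  (Δp = +0.00119)
p: 0.88259 → 0.88359  (Δp = +0.00100)
p: 0.88359 → 0.88444  (Δp = +0.00084)
p: 0.88444 → 0.88515  (Δp = +0.00071)
p: 0.88515 → 0.88574  (Δp = +0.00060)

0.886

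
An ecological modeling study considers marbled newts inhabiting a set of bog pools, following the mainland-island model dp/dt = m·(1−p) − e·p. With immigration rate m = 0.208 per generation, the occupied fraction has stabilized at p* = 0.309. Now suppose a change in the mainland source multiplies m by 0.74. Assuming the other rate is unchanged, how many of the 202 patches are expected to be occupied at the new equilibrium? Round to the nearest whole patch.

Balance m(1−p*) = e·p* gives e = m(1−p*)/p* = 0.208×0.69100/0.30900 = 0.46514.
New p* = m/(m+e) = 0.15392/(0.15392+0.46514) = 0.24864.
Expected occupied = 202 × 0.24864 = 50.23 ≈ 50.

50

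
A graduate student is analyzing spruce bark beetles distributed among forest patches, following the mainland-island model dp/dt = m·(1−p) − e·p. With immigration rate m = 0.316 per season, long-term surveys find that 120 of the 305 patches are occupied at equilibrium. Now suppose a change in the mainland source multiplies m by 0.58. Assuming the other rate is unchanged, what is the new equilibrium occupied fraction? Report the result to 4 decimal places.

Observed p* = 120/305 = 0.39344.
Balance m(1−p*) = e·p* gives e = m(1−p*)/p* = 0.316×0.60656/0.39344 = 0.48717.
New p* = m/(m+e) = 0.18328/(0.18328+0.48717) = 0.27337.

0.2734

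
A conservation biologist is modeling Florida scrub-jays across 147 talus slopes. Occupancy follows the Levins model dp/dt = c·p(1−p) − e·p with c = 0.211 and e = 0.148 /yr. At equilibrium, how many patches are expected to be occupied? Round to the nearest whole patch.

44

p* = 1 − e/c = 1 − 0.148/0.211 = 0.2986.
Expected occupied patches = N × p* = 147 × 0.2986 = 43.89 ≈ 44.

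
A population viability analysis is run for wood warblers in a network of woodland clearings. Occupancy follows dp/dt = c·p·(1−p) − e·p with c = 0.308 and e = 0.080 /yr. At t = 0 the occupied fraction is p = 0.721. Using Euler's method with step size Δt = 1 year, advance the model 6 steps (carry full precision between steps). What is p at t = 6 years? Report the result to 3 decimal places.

Update rule: p ← p + [c·p·(1−p) − e·p]·Δt with Δt = 1.
t = 1: p = 0.72100 + (+0.00428) = 0.72528
t = 2: p = 0.72528 + (+0.00335) = 0.72862
t = 3: p = 0.72862 + (+0.00261) = 0.73124
t = 4: p = 0.73124 + (+0.00203) = 0.73327
t = 5: p = 0.73327 + (+0.00158) = 0.73485
t = 6: p = 0.73485 + (+0.00123) = 0.73607

0.736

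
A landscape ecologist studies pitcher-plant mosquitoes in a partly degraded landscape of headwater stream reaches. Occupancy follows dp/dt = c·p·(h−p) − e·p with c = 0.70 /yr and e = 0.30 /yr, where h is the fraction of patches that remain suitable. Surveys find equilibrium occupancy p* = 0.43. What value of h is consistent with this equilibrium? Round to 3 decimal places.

At equilibrium c(h−p*) = e, so h = p* + e/c.
h = 0.43 + 0.30/0.70 = 0.43 + 0.4286 = 0.8586.

0.859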